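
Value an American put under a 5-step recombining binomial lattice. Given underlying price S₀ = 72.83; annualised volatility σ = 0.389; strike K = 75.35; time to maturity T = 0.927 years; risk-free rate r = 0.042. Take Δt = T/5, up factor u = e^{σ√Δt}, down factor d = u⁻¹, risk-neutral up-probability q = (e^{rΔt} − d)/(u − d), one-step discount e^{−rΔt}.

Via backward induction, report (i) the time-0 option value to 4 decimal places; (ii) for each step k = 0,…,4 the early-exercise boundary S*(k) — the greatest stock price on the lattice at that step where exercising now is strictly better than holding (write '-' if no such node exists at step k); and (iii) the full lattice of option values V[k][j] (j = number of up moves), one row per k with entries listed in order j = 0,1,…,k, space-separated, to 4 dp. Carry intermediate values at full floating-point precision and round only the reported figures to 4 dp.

price = 11.3657
boundary = - - - 44.0639 52.0985
tree:
11.3657
16.6564 5.8518
23.4275 9.6340 1.8732
31.2861 15.3437 3.6406 0.0000
38.0817 23.2515 7.0757 0.0000 0.0000
43.8292 31.2861 13.7518 0.0000 0.0000 0.0000

Δt=0.18540  u=1.18234  d=0.84578  q=0.48145  discount=0.99224
step 5 (expiry): payoffs max(K−S,0) = 43.8292 31.2861 13.7518 0.0000 0.0000 0.0000
step 4: (k=4,j=0): S=37.2683, (K−S)⁺=38.0817, hold=37.4972 ⇒ V=38.0817 exercise | (k=4,j=1): S=52.0985, (K−S)⁺=23.2515, hold=22.6671 ⇒ V=23.2515 exercise | (k=4,j=2): S=72.8300, (K−S)⁺=2.5200, hold=7.0757 ⇒ V=7.0757 continue | (k=4,j=3): S=101.8112, (K−S)⁺=0.0000, hold=0.0000 ⇒ V=0.0000 continue | (k=4,j=4): S=142.3248, (K−S)⁺=0.0000, hold=0.0000 ⇒ V=0.0000 continue  boundary S*=52.0985
step 3: (k=3,j=0): S=44.0639, (K−S)⁺=31.2861, hold=30.7017 ⇒ V=31.2861 exercise | (k=3,j=1): S=61.5982, (K−S)⁺=13.7518, hold=15.3437 ⇒ V=15.3437 continue | (k=3,j=2): S=86.1099, (K−S)⁺=0.0000, hold=3.6406 ⇒ V=3.6406 continue | (k=3,j=3): S=120.3755, (K−S)⁺=0.0000, hold=0.0000 ⇒ V=0.0000 continue  boundary S*=44.0639
step 2: (k=2,j=0): S=52.0985, (K−S)⁺=23.2515, hold=23.4275 ⇒ V=23.4275 continue | (k=2,j=1): S=72.8300, (K−S)⁺=2.5200, hold=9.6340 ⇒ V=9.6340 continue | (k=2,j=2): S=101.8112, (K−S)⁺=0.0000, hold=1.8732 ⇒ V=1.8732 continue  boundary S*=-
step 1: (k=1,j=0): S=61.5982, (K−S)⁺=13.7518, hold=16.6564 ⇒ V=16.6564 continue | (k=1,j=1): S=86.1099, (K−S)⁺=0.0000, hold=5.8518 ⇒ V=5.8518 continue  boundary S*=-
step 0: (k=0,j=0): S=72.8300, (K−S)⁺=2.5200, hold=11.3657 ⇒ V=11.3657 continue  boundary S*=-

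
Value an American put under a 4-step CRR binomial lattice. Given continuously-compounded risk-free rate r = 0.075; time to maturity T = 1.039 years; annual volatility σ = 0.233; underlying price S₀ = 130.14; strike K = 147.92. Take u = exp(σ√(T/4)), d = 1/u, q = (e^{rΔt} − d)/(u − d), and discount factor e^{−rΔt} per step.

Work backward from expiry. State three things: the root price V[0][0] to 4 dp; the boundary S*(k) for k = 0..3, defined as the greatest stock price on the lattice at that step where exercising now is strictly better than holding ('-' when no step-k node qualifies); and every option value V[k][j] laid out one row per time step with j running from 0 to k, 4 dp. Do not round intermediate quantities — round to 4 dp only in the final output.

Δt=0.25975  u=1.12609  d=0.88803  q=0.55298  discount=0.98071
step 4 (expiry): payoffs max(K−S,0) = 66.9879 45.2920 17.7800 0.0000 0.0000
step 3: (k=3,j=0): S=91.1367, (K−S)⁺=56.7833, hold=53.9295 ⇒ V=56.7833 exercise | (k=3,j=1): S=115.5682, (K−S)⁺=32.3518, hold=29.4980 ⇒ V=32.3518 exercise | (k=3,j=2): S=146.5491, (K−S)⁺=1.3709, hold=7.7946 ⇒ V=7.7946 continue | (k=3,j=3): S=185.8353, (K−S)⁺=0.0000, hold=0.0000 ⇒ V=0.0000 continue  boundary S*=115.5682
step 2: (k=2,j=0): S=102.6280, (K−S)⁺=45.2920, hold=42.4382 ⇒ V=45.2920 exercise | (k=2,j=1): S=130.1400, (K−S)⁺=17.7800, hold=18.4099 ⇒ V=18.4099 continue | (k=2,j=2): S=165.0273, (K−S)⁺=0.0000, hold=3.4171 ⇒ V=3.4171 continue  boundary S*=102.6280
step 1: (k=1,j=0): S=115.5682, (K−S)⁺=32.3518, hold=29.8396 ⇒ V=32.3518 exercise | (k=1,j=1): S=146.5491, (K−S)⁺=1.3709, hold=9.9239 ⇒ V=9.9239 continue  boundary S*=115.5682
step 0: (k=0,j=0): S=130.1400, (K−S)⁺=17.7800, hold=19.5647 ⇒ V=19.5647 continue  boundary S*=-

price = 19.5647
boundary = - 115.5682 102.6280 115.5682
tree:
19.5647
32.3518 9.9239
45.2920 18.4099 3.4171
56.7833 32.3518 7.7946 0.0000
66.9879 45.2920 17.7800 0.0000 0.0000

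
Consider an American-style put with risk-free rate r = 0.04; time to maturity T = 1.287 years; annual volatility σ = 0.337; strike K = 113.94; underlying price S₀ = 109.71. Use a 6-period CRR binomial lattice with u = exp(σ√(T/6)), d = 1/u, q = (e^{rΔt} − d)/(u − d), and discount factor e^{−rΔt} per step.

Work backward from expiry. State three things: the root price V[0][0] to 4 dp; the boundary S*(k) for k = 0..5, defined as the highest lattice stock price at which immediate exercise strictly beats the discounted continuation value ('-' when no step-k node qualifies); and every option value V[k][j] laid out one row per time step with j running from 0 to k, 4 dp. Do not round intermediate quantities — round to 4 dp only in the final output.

price = 16.5880
boundary = - - - 68.6901 80.2931 93.8560
tree:
16.5880
24.1457 8.9687
33.8428 14.4200 3.4201
45.2499 22.4979 6.2178 0.5515
55.1762 33.6469 11.2231 1.0877 0.0000
63.6681 45.2499 20.0840 2.1449 0.0000 0.0000
70.9328 55.1762 33.6469 4.2300 0.0000 0.0000 0.0000

Δt=0.21450, u=1.16892, d=0.85549, q=0.48855, disc=e^(-rΔt)=0.99146
k=6 terminal: V=max(K-S,0) → 70.9328 55.1762 33.6469 4.2300 0.0000 0.0000 0.0000
k=5: j=0 S=50.2719 intr=63.6681 cont=62.6946 V=63.6681[EX]; j=1 S=68.6901 intr=45.2499 cont=44.2765 V=45.2499[EX]; j=2 S=93.8560 intr=20.0840 cont=19.1106 V=20.0840[EX]; j=3 S=128.2420 intr=0.0000 cont=2.1449 V=2.1449[hold]; j=4 S=175.2260 intr=0.0000 cont=0.0000 V=0.0000[hold]; j=5 S=239.4235 intr=0.0000 cont=0.0000 V=0.0000[hold]  S*(5)=93.8560
k=4: j=0 S=58.7638 intr=55.1762 cont=54.2028 V=55.1762[EX]; j=1 S=80.2931 intr=33.6469 cont=32.6735 V=33.6469[EX]; j=2 S=109.7100 intr=4.2300 cont=11.2231 V=11.2231[hold]; j=3 S=149.9044 intr=0.0000 cont=1.0877 V=1.0877[hold]; j=4 S=204.8248 intr=0.0000 cont=0.0000 V=0.0000[hold]  S*(4)=80.2931
k=3: j=0 S=68.6901 intr=45.2499 cont=44.2765 V=45.2499[EX]; j=1 S=93.8560 intr=20.0840 cont=22.4979 V=22.4979[hold]; j=2 S=128.2420 intr=0.0000 cont=6.2178 V=6.2178[hold]; j=3 S=175.2260 intr=0.0000 cont=0.5515 V=0.5515[hold]  S*(3)=68.6901
k=2: j=0 S=80.2931 intr=33.6469 cont=33.8428 V=33.8428[hold]; j=1 S=109.7100 intr=4.2300 cont=14.4200 V=14.4200[hold]; j=2 S=149.9044 intr=0.0000 cont=3.4201 V=3.4201[hold]  S*(2)=-
k=1: j=0 S=93.8560 intr=20.0840 cont=24.1457 V=24.1457[hold]; j=1 S=128.2420 intr=0.0000 cont=8.9687 V=8.9687[hold]  S*(1)=-
k=0: j=0 S=109.7100 intr=4.2300 cont=16.5880 V=16.5880[hold]  S*(0)=-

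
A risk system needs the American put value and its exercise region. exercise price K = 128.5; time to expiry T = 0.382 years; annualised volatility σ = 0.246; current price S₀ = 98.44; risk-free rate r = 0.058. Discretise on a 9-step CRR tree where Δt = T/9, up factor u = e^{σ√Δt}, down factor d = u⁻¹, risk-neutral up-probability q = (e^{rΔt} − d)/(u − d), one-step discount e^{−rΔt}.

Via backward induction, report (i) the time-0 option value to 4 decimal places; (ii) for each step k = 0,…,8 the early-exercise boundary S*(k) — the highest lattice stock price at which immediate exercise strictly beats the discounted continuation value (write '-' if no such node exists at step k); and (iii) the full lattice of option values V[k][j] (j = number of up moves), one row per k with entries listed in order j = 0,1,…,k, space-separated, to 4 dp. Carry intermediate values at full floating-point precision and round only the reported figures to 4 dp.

price = 30.0600
boundary = 98.4400 103.5576 108.9413 103.5576 108.9413 103.5576 108.9413 114.6049 120.5629
tree:
30.0600
34.9247 24.9424
39.5490 30.0600 19.5587
43.9448 34.9247 24.9424 14.4741
48.1234 39.5490 30.0600 19.5587 9.6906
52.0955 43.9448 34.9247 24.9424 14.0984 5.5301
55.8712 48.1234 39.5490 30.0600 19.5587 8.9545 2.2881
59.4604 52.0955 43.9448 34.9247 24.9424 13.8951 4.2817 0.3962
62.8722 55.8712 48.1234 39.5490 30.0600 19.5587 7.9371 0.8133 0.0000
66.1154 59.4604 52.0955 43.9448 34.9247 24.9424 13.8951 1.6694 0.0000 0.0000

params: Δt=0.04244 u=1.05199 d=0.95058 q=0.51164 e^(-rΔt)=0.99754
t_9 payoffs: 66.1154 59.4604 52.0955 43.9448 34.9247 24.9424 13.8951 1.6694 0.0000 0.0000
t_8: node(8,0) S=65.6278 payoff=62.8722 vs cont=62.5563 → 62.8722 [stop]  node(8,1) S=72.6288 payoff=55.8712 vs cont=55.5553 → 55.8712 [stop]  node(8,2) S=80.3766 payoff=48.1234 vs cont=47.8075 → 48.1234 [stop]  node(8,3) S=88.9510 payoff=39.5490 vs cont=39.2331 → 39.5490 [stop]  node(8,4) S=98.4400 payoff=30.0600 vs cont=29.7441 → 30.0600 [stop]  node(8,5) S=108.9413 payoff=19.5587 vs cont=19.2427 → 19.5587 [stop]  node(8,6) S=120.5629 payoff=7.9371 vs cont=7.6212 → 7.9371 [stop]  node(8,7) S=133.4242 payoff=0.0000 vs cont=0.8133 → 0.8133 [wait]  node(8,8) S=147.6575 payoff=0.0000 vs cont=0.0000 → 0.0000 [wait]  ⇒ S*(8)=120.5629
t_7: node(7,0) S=69.0396 payoff=59.4604 vs cont=59.1445 → 59.4604 [stop]  node(7,1) S=76.4045 payoff=52.0955 vs cont=51.7795 → 52.0955 [stop]  node(7,2) S=84.5552 payoff=43.9448 vs cont=43.6289 → 43.9448 [stop]  node(7,3) S=93.5753 payoff=34.9247 vs cont=34.6088 → 34.9247 [stop]  node(7,4) S=103.5576 payoff=24.9424 vs cont=24.6264 → 24.9424 [stop]  node(7,5) S=114.6049 payoff=13.8951 vs cont=13.5792 → 13.8951 [stop]  node(7,6) S=126.8306 payoff=1.6694 vs cont=4.2817 → 4.2817 [wait]  node(7,7) S=140.3606 payoff=0.0000 vs cont=0.3962 → 0.3962 [wait]  ⇒ S*(7)=114.6049
t_6: node(6,0) S=72.6288 payoff=55.8712 vs cont=55.5553 → 55.8712 [stop]  node(6,1) S=80.3766 payoff=48.1234 vs cont=47.8075 → 48.1234 [stop]  node(6,2) S=88.9510 payoff=39.5490 vs cont=39.2331 → 39.5490 [stop]  node(6,3) S=98.4400 payoff=30.0600 vs cont=29.7441 → 30.0600 [stop]  node(6,4) S=108.9413 payoff=19.5587 vs cont=19.2427 → 19.5587 [stop]  node(6,5) S=120.5629 payoff=7.9371 vs cont=8.9545 → 8.9545 [wait]  node(6,6) S=133.4242 payoff=0.0000 vs cont=2.2881 → 2.2881 [wait]  ⇒ S*(6)=108.9413
t_5: node(5,0) S=76.4045 payoff=52.0955 vs cont=51.7795 → 52.0955 [stop]  node(5,1) S=84.5552 payoff=43.9448 vs cont=43.6289 → 43.9448 [stop]  node(5,2) S=93.5753 payoff=34.9247 vs cont=34.6088 → 34.9247 [stop]  node(5,3) S=103.5576 payoff=24.9424 vs cont=24.6264 → 24.9424 [stop]  node(5,4) S=114.6049 payoff=13.8951 vs cont=14.0984 → 14.0984 [wait]  node(5,5) S=126.8306 payoff=1.6694 vs cont=5.5301 → 5.5301 [wait]  ⇒ S*(5)=103.5576
t_4: node(4,0) S=80.3766 payoff=48.1234 vs cont=47.8075 → 48.1234 [stop]  node(4,1) S=88.9510 payoff=39.5490 vs cont=39.2331 → 39.5490 [stop]  node(4,2) S=98.4400 payoff=30.0600 vs cont=29.7441 → 30.0600 [stop]  node(4,3) S=108.9413 payoff=19.5587 vs cont=19.3465 → 19.5587 [stop]  node(4,4) S=120.5629 payoff=7.9371 vs cont=9.6906 → 9.6906 [wait]  ⇒ S*(4)=108.9413
t_3: node(3,0) S=84.5552 payoff=43.9448 vs cont=43.6289 → 43.9448 [stop]  node(3,1) S=93.5753 payoff=34.9247 vs cont=34.6088 → 34.9247 [stop]  node(3,2) S=103.5576 payoff=24.9424 vs cont=24.6264 → 24.9424 [stop]  node(3,3) S=114.6049 payoff=13.8951 vs cont=14.4741 → 14.4741 [wait]  ⇒ S*(3)=103.5576
t_2: node(2,0) S=88.9510 payoff=39.5490 vs cont=39.2331 → 39.5490 [stop]  node(2,1) S=98.4400 payoff=30.0600 vs cont=29.7441 → 30.0600 [stop]  node(2,2) S=108.9413 payoff=19.5587 vs cont=19.5382 → 19.5587 [stop]  ⇒ S*(2)=108.9413
t_1: node(1,0) S=93.5753 payoff=34.9247 vs cont=34.6088 → 34.9247 [stop]  node(1,1) S=103.5576 payoff=24.9424 vs cont=24.6264 → 24.9424 [stop]  ⇒ S*(1)=103.5576
t_0: node(0,0) S=98.4400 payoff=30.0600 vs cont=29.7441 → 30.0600 [stop]  ⇒ S*(0)=98.4400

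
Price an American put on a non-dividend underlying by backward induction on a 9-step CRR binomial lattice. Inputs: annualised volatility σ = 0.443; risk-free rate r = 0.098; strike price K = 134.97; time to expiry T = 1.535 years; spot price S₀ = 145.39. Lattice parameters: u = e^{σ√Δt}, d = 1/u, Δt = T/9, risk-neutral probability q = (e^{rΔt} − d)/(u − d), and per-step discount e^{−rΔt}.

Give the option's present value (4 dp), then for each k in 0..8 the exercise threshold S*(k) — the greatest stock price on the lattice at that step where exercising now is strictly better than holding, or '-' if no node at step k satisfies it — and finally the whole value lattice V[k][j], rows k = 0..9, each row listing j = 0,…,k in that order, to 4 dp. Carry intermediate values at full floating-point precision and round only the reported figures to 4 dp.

price = 18.3423
boundary = - - - 83.9788 69.9382 83.9788 69.9382 83.9788 100.8381
tree:
18.3423
26.5252 10.7839
37.3343 16.6185 5.3172
50.9912 24.9462 8.8573 1.9591
65.0318 36.3115 14.4304 3.5871 0.3984
76.7248 50.9912 22.8670 6.4867 0.8106 0.0000
86.4630 65.0318 34.9673 11.5468 1.6491 0.0000 0.0000
94.5729 76.7248 50.9912 20.1343 3.3552 0.0000 0.0000 0.0000
101.3270 86.4630 65.0318 34.1319 6.8262 0.0000 0.0000 0.0000 0.0000
106.9518 94.5729 76.7248 50.9912 13.8880 0.0000 0.0000 0.0000 0.0000 0.0000

params: Δt=0.17056 u=1.20076 d=0.83281 q=0.50020 e^(-rΔt)=0.98342
t_9 payoffs: 106.9518 94.5729 76.7248 50.9912 13.8880 0.0000 0.0000 0.0000 0.0000 0.0000
t_8: node(8,0) S=33.6430 payoff=101.3270 vs cont=99.0898 → 101.3270 [stop]  node(8,1) S=48.5070 payoff=86.4630 vs cont=84.2258 → 86.4630 [stop]  node(8,2) S=69.9382 payoff=65.0318 vs cont=62.7946 → 65.0318 [stop]  node(8,3) S=100.8381 payoff=34.1319 vs cont=31.8947 → 34.1319 [stop]  node(8,4) S=145.3900 payoff=0.0000 vs cont=6.8262 → 6.8262 [wait]  node(8,5) S=209.6257 payoff=0.0000 vs cont=0.0000 → 0.0000 [wait]  node(8,6) S=302.2417 payoff=0.0000 vs cont=0.0000 → 0.0000 [wait]  node(8,7) S=435.7769 payoff=0.0000 vs cont=0.0000 → 0.0000 [wait]  node(8,8) S=628.3103 payoff=0.0000 vs cont=0.0000 → 0.0000 [wait]  ⇒ S*(8)=100.8381
t_7: node(7,0) S=40.3971 payoff=94.5729 vs cont=92.3357 → 94.5729 [stop]  node(7,1) S=58.2452 payoff=76.7248 vs cont=74.4876 → 76.7248 [stop]  node(7,2) S=83.9788 payoff=50.9912 vs cont=48.7540 → 50.9912 [stop]  node(7,3) S=121.0820 payoff=13.8880 vs cont=20.1343 → 20.1343 [wait]  node(7,4) S=174.5780 payoff=0.0000 vs cont=3.3552 → 3.3552 [wait]  node(7,5) S=251.7094 payoff=0.0000 vs cont=0.0000 → 0.0000 [wait]  node(7,6) S=362.9187 payoff=0.0000 vs cont=0.0000 → 0.0000 [wait]  node(7,7) S=523.2620 payoff=0.0000 vs cont=0.0000 → 0.0000 [wait]  ⇒ S*(7)=83.9788
t_6: node(6,0) S=48.5070 payoff=86.4630 vs cont=84.2258 → 86.4630 [stop]  node(6,1) S=69.9382 payoff=65.0318 vs cont=62.7946 → 65.0318 [stop]  node(6,2) S=100.8381 payoff=34.1319 vs cont=34.9673 → 34.9673 [wait]  node(6,3) S=145.3900 payoff=0.0000 vs cont=11.5468 → 11.5468 [wait]  node(6,4) S=209.6257 payoff=0.0000 vs cont=1.6491 → 1.6491 [wait]  node(6,5) S=302.2417 payoff=0.0000 vs cont=0.0000 → 0.0000 [wait]  node(6,6) S=435.7769 payoff=0.0000 vs cont=0.0000 → 0.0000 [wait]  ⇒ S*(6)=69.9382
t_5: node(5,0) S=58.2452 payoff=76.7248 vs cont=74.4876 → 76.7248 [stop]  node(5,1) S=83.9788 payoff=50.9912 vs cont=49.1649 → 50.9912 [stop]  node(5,2) S=121.0820 payoff=13.8880 vs cont=22.8670 → 22.8670 [wait]  node(5,3) S=174.5780 payoff=0.0000 vs cont=6.4867 → 6.4867 [wait]  node(5,4) S=251.7094 payoff=0.0000 vs cont=0.8106 → 0.8106 [wait]  node(5,5) S=362.9187 payoff=0.0000 vs cont=0.0000 → 0.0000 [wait]  ⇒ S*(5)=83.9788
t_4: node(4,0) S=69.9382 payoff=65.0318 vs cont=62.7946 → 65.0318 [stop]  node(4,1) S=100.8381 payoff=34.1319 vs cont=36.3115 → 36.3115 [wait]  node(4,2) S=145.3900 payoff=0.0000 vs cont=14.4304 → 14.4304 [wait]  node(4,3) S=209.6257 payoff=0.0000 vs cont=3.5871 → 3.5871 [wait]  node(4,4) S=302.2417 payoff=0.0000 vs cont=0.3984 → 0.3984 [wait]  ⇒ S*(4)=69.9382
t_3: node(3,0) S=83.9788 payoff=50.9912 vs cont=49.8262 → 50.9912 [stop]  node(3,1) S=121.0820 payoff=13.8880 vs cont=24.9462 → 24.9462 [wait]  node(3,2) S=174.5780 payoff=0.0000 vs cont=8.8573 → 8.8573 [wait]  node(3,3) S=251.7094 payoff=0.0000 vs cont=1.9591 → 1.9591 [wait]  ⇒ S*(3)=83.9788
t_2: node(2,0) S=100.8381 payoff=34.1319 vs cont=37.3343 → 37.3343 [wait]  node(2,1) S=145.3900 payoff=0.0000 vs cont=16.6185 → 16.6185 [wait]  node(2,2) S=209.6257 payoff=0.0000 vs cont=5.3172 → 5.3172 [wait]  ⇒ S*(2)=-
t_1: node(1,0) S=121.0820 payoff=13.8880 vs cont=26.5252 → 26.5252 [wait]  node(1,1) S=174.5780 payoff=0.0000 vs cont=10.7839 → 10.7839 [wait]  ⇒ S*(1)=-
t_0: node(0,0) S=145.3900 payoff=0.0000 vs cont=18.3423 → 18.3423 [wait]  ⇒ S*(0)=-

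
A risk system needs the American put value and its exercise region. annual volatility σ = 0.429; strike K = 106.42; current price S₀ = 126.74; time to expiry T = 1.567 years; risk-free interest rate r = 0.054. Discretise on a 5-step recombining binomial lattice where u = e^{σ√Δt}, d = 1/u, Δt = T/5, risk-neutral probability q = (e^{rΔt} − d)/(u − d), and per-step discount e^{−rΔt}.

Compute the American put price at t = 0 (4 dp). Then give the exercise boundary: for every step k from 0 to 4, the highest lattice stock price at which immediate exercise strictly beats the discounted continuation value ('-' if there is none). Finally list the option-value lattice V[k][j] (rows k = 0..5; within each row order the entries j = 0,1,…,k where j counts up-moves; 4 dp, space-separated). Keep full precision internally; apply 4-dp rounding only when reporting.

params: Δt=0.31340 u=1.27146 d=0.78650 q=0.47544 e^(-rΔt)=0.98322
t_5 payoffs: 68.2778 44.7592 6.7391 0.0000 0.0000 0.0000
t_4: node(4,0) S=48.4961 payoff=57.9239 vs cont=56.1380 → 57.9239 [stop]  node(4,1) S=78.3990 payoff=28.0210 vs cont=26.2352 → 28.0210 [stop]  node(4,2) S=126.7400 payoff=0.0000 vs cont=3.4757 → 3.4757 [wait]  node(4,3) S=204.8882 payoff=0.0000 vs cont=0.0000 → 0.0000 [wait]  node(4,4) S=331.2228 payoff=0.0000 vs cont=0.0000 → 0.0000 [wait]  ⇒ S*(4)=78.3990
t_3: node(3,0) S=61.6608 payoff=44.7592 vs cont=42.9734 → 44.7592 [stop]  node(3,1) S=99.6809 payoff=6.7391 vs cont=16.0768 → 16.0768 [wait]  node(3,2) S=161.1444 payoff=0.0000 vs cont=1.7926 → 1.7926 [wait]  node(3,3) S=260.5065 payoff=0.0000 vs cont=0.0000 → 0.0000 [wait]  ⇒ S*(3)=61.6608
t_2: node(2,0) S=78.3990 payoff=28.0210 vs cont=30.6002 → 30.6002 [wait]  node(2,1) S=126.7400 payoff=0.0000 vs cont=9.1297 → 9.1297 [wait]  node(2,2) S=204.8882 payoff=0.0000 vs cont=0.9246 → 0.9246 [wait]  ⇒ S*(2)=-
t_1: node(1,0) S=99.6809 payoff=6.7391 vs cont=20.0501 → 20.0501 [wait]  node(1,1) S=161.1444 payoff=0.0000 vs cont=5.1409 → 5.1409 [wait]  ⇒ S*(1)=-
t_0: node(0,0) S=126.7400 payoff=0.0000 vs cont=12.7441 → 12.7441 [wait]  ⇒ S*(0)=-

price = 12.7441
boundary = - - - 61.6608 78.3990
tree:
12.7441
20.0501 5.1409
30.6002 9.1297 0.9246
44.7592 16.0768 1.7926 0.0000
57.9239 28.0210 3.4757 0.0000 0.0000
68.2778 44.7592 6.7391 0.0000 0.0000 0.0000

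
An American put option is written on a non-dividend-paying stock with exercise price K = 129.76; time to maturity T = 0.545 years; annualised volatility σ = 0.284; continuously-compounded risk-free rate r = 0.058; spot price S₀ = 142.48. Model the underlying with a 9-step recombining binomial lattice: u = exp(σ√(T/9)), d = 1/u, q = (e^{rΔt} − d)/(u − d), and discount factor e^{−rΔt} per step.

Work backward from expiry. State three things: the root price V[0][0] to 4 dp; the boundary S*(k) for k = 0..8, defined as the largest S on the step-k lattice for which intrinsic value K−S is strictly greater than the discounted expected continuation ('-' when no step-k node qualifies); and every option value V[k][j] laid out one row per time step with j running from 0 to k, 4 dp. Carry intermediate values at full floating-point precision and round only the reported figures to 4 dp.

price = 4.8791
boundary = - - - - - 100.4608 107.7328 100.4608 107.7328
tree:
4.8791
7.4518 2.4181
11.0736 3.9914 0.9092
15.9353 6.4358 1.6487 0.1984
22.0844 10.0829 2.9438 0.4043 0.0000
29.2992 15.2412 5.1506 0.8242 0.0000 0.0000
36.0804 22.0272 8.7664 1.6800 0.0000 0.0000 0.0000
42.4038 29.2992 14.3377 3.4245 0.0000 0.0000 0.0000 0.0000
48.3004 36.0804 22.0272 6.9804 0.0000 0.0000 0.0000 0.0000 0.0000
53.7990 42.4038 29.2992 14.2287 0.0000 0.0000 0.0000 0.0000 0.0000 0.0000

Δt=0.06056, u=1.07239, d=0.93250, q=0.50769, disc=e^(-rΔt)=0.99649
k=9 terminal: V=max(K-S,0) → 53.7990 42.4038 29.2992 14.2287 0.0000 0.0000 0.0000 0.0000 0.0000 0.0000
k=8: j=0 S=81.4596 intr=48.3004 cont=47.8455 V=48.3004[EX]; j=1 S=93.6796 intr=36.0804 cont=35.6254 V=36.0804[EX]; j=2 S=107.7328 intr=22.0272 cont=21.5722 V=22.0272[EX]; j=3 S=123.8942 intr=5.8658 cont=6.9804 V=6.9804[hold]; j=4 S=142.4800 intr=0.0000 cont=0.0000 V=0.0000[hold]; j=5 S=163.8539 intr=0.0000 cont=0.0000 V=0.0000[hold]; j=6 S=188.4342 intr=0.0000 cont=0.0000 V=0.0000[hold]; j=7 S=216.7019 intr=0.0000 cont=0.0000 V=0.0000[hold]; j=8 S=249.2101 intr=0.0000 cont=0.0000 V=0.0000[hold]  S*(8)=107.7328
k=7: j=0 S=87.3562 intr=42.4038 cont=41.9489 V=42.4038[EX]; j=1 S=100.4608 intr=29.2992 cont=28.8443 V=29.2992[EX]; j=2 S=115.5313 intr=14.2287 cont=14.3377 V=14.3377[hold]; j=3 S=132.8625 intr=0.0000 cont=3.4245 V=3.4245[hold]; j=4 S=152.7937 intr=0.0000 cont=0.0000 V=0.0000[hold]; j=5 S=175.7148 intr=0.0000 cont=0.0000 V=0.0000[hold]; j=6 S=202.0744 intr=0.0000 cont=0.0000 V=0.0000[hold]; j=7 S=232.3882 intr=0.0000 cont=0.0000 V=0.0000[hold]  S*(7)=100.4608
k=6: j=0 S=93.6796 intr=36.0804 cont=35.6254 V=36.0804[EX]; j=1 S=107.7328 intr=22.0272 cont=21.6273 V=22.0272[EX]; j=2 S=123.8942 intr=5.8658 cont=8.7664 V=8.7664[hold]; j=3 S=142.4800 intr=0.0000 cont=1.6800 V=1.6800[hold]; j=4 S=163.8539 intr=0.0000 cont=0.0000 V=0.0000[hold]; j=5 S=188.4342 intr=0.0000 cont=0.0000 V=0.0000[hold]; j=6 S=216.7019 intr=0.0000 cont=0.0000 V=0.0000[hold]  S*(6)=107.7328
k=5: j=0 S=100.4608 intr=29.2992 cont=28.8443 V=29.2992[EX]; j=1 S=115.5313 intr=14.2287 cont=15.2412 V=15.2412[hold]; j=2 S=132.8625 intr=0.0000 cont=5.1506 V=5.1506[hold]; j=3 S=152.7937 intr=0.0000 cont=0.8242 V=0.8242[hold]; j=4 S=175.7148 intr=0.0000 cont=0.0000 V=0.0000[hold]; j=5 S=202.0744 intr=0.0000 cont=0.0000 V=0.0000[hold]  S*(5)=100.4608
k=4: j=0 S=107.7328 intr=22.0272 cont=22.0844 V=22.0844[hold]; j=1 S=123.8942 intr=5.8658 cont=10.0829 V=10.0829[hold]; j=2 S=142.4800 intr=0.0000 cont=2.9438 V=2.9438[hold]; j=3 S=163.8539 intr=0.0000 cont=0.4043 V=0.4043[hold]; j=4 S=188.4342 intr=0.0000 cont=0.0000 V=0.0000[hold]  S*(4)=-
k=3: j=0 S=115.5313 intr=14.2287 cont=15.9353 V=15.9353[hold]; j=1 S=132.8625 intr=0.0000 cont=6.4358 V=6.4358[hold]; j=2 S=152.7937 intr=0.0000 cont=1.6487 V=1.6487[hold]; j=3 S=175.7148 intr=0.0000 cont=0.1984 V=0.1984[hold]  S*(3)=-
k=2: j=0 S=123.8942 intr=5.8658 cont=11.0736 V=11.0736[hold]; j=1 S=142.4800 intr=0.0000 cont=3.9914 V=3.9914[hold]; j=2 S=163.8539 intr=0.0000 cont=0.9092 V=0.9092[hold]  S*(2)=-
k=1: j=0 S=132.8625 intr=0.0000 cont=7.4518 V=7.4518[hold]; j=1 S=152.7937 intr=0.0000 cont=2.4181 V=2.4181[hold]  S*(1)=-
k=0: j=0 S=142.4800 intr=0.0000 cont=4.8791 V=4.8791[hold]  S*(0)=-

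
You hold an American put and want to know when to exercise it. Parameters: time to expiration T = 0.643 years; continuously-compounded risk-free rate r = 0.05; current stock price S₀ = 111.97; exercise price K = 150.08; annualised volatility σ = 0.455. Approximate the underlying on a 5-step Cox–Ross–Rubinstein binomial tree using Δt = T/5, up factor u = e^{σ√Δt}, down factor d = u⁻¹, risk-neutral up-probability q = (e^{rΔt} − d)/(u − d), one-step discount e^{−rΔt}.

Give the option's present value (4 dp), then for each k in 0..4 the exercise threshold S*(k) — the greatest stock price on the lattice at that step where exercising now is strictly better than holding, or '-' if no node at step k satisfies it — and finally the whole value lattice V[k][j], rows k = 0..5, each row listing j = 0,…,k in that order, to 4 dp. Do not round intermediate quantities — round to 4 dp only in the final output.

price = 41.6753
boundary = - 95.1129 80.7936 95.1129 111.9700
tree:
41.6753
54.9671 27.7781
69.2864 39.9862 14.8724
81.4500 54.9671 24.2289 4.8950
91.7822 69.2864 38.1100 9.4556 0.0000
100.5590 81.4500 54.9671 18.2652 0.0000 0.0000

Δt=0.12860, u=1.17723, d=0.84945, q=0.47898, disc=e^(-rΔt)=0.99359
k=5 terminal: V=max(K-S,0) → 100.5590 81.4500 54.9671 18.2652 0.0000 0.0000
k=4: j=0 S=58.2978 intr=91.7822 cont=90.8203 V=91.7822[EX]; j=1 S=80.7936 intr=69.2864 cont=68.3245 V=69.2864[EX]; j=2 S=111.9700 intr=38.1100 cont=37.1481 V=38.1100[EX]; j=3 S=155.1767 intr=0.0000 cont=9.4556 V=9.4556[hold]; j=4 S=215.0560 intr=0.0000 cont=0.0000 V=0.0000[hold]  S*(4)=111.9700
k=3: j=0 S=68.6300 intr=81.4500 cont=80.4880 V=81.4500[EX]; j=1 S=95.1129 intr=54.9671 cont=54.0052 V=54.9671[EX]; j=2 S=131.8148 intr=18.2652 cont=24.2289 V=24.2289[hold]; j=3 S=182.6792 intr=0.0000 cont=4.8950 V=4.8950[hold]  S*(3)=95.1129
k=2: j=0 S=80.7936 intr=69.2864 cont=68.3245 V=69.2864[EX]; j=1 S=111.9700 intr=38.1100 cont=39.9862 V=39.9862[hold]; j=2 S=155.1767 intr=0.0000 cont=14.8724 V=14.8724[hold]  S*(2)=80.7936
k=1: j=0 S=95.1129 intr=54.9671 cont=54.8981 V=54.9671[EX]; j=1 S=131.8148 intr=18.2652 cont=27.7781 V=27.7781[hold]  S*(1)=95.1129
k=0: j=0 S=111.9700 intr=38.1100 cont=41.6753 V=41.6753[hold]  S*(0)=-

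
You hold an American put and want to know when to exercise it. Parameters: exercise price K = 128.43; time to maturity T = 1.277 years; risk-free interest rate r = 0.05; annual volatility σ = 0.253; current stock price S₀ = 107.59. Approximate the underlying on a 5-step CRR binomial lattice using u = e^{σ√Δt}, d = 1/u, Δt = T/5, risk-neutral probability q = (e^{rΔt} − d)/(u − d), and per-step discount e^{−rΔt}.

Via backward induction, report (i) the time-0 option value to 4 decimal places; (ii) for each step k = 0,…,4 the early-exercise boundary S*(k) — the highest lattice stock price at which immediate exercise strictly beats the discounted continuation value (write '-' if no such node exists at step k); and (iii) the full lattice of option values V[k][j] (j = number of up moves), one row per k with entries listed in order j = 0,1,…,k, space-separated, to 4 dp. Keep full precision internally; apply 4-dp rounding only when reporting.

price = 22.9928
boundary = - 94.6768 83.3134 94.6768 107.5900
tree:
22.9928
33.7532 13.5584
45.1166 21.8955 6.1432
55.1160 33.7532 11.4138 1.3951
63.9154 45.1166 20.8400 2.9329 0.0000
71.6586 55.1160 33.7532 6.1655 0.0000 0.0000

params: Δt=0.25540 u=1.13639 d=0.87998 q=0.51820 e^(-rΔt)=0.98731
t_5 payoffs: 71.6586 55.1160 33.7532 6.1655 0.0000 0.0000
t_4: node(4,0) S=64.5146 payoff=63.9154 vs cont=62.2857 → 63.9154 [stop]  node(4,1) S=83.3134 payoff=45.1166 vs cont=43.4869 → 45.1166 [stop]  node(4,2) S=107.5900 payoff=20.8400 vs cont=19.2104 → 20.8400 [stop]  node(4,3) S=138.9405 payoff=0.0000 vs cont=2.9329 → 2.9329 [wait]  node(4,4) S=179.4261 payoff=0.0000 vs cont=0.0000 → 0.0000 [wait]  ⇒ S*(4)=107.5900
t_3: node(3,0) S=73.3140 payoff=55.1160 vs cont=53.4864 → 55.1160 [stop]  node(3,1) S=94.6768 payoff=33.7532 vs cont=32.1236 → 33.7532 [stop]  node(3,2) S=122.2645 payoff=6.1655 vs cont=11.4138 → 11.4138 [wait]  node(3,3) S=157.8909 payoff=0.0000 vs cont=1.3951 → 1.3951 [wait]  ⇒ S*(3)=94.6768
t_2: node(2,0) S=83.3134 payoff=45.1166 vs cont=43.4869 → 45.1166 [stop]  node(2,1) S=107.5900 payoff=20.8400 vs cont=21.8955 → 21.8955 [wait]  node(2,2) S=138.9405 payoff=0.0000 vs cont=6.1432 → 6.1432 [wait]  ⇒ S*(2)=83.3134
t_1: node(1,0) S=94.6768 payoff=33.7532 vs cont=32.6636 → 33.7532 [stop]  node(1,1) S=122.2645 payoff=6.1655 vs cont=13.5584 → 13.5584 [wait]  ⇒ S*(1)=94.6768
t_0: node(0,0) S=107.5900 payoff=20.8400 vs cont=22.9928 → 22.9928 [wait]  ⇒ S*(0)=-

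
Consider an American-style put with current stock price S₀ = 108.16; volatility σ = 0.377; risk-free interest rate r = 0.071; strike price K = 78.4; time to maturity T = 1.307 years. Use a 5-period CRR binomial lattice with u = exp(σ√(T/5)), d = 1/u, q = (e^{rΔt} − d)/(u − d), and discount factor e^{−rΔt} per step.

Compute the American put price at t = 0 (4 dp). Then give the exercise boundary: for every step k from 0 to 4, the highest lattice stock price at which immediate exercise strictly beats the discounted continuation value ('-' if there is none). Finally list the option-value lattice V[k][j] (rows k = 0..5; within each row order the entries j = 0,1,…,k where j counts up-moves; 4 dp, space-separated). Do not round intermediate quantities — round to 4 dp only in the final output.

price = 3.6603
boundary = - - - - 50.0295
tree:
3.6603
6.4334 1.0271
11.0188 2.0936 0.0000
18.1896 4.2679 0.0000 0.0000
28.3705 8.7002 0.0000 0.0000 0.0000
37.1413 17.7353 0.0000 0.0000 0.0000 0.0000

Δt=0.26140  u=1.21258  d=0.82469  q=0.50025  discount=0.98161
step 5 (expiry): payoffs max(K−S,0) = 37.1413 17.7353 0.0000 0.0000 0.0000 0.0000
step 4: (k=4,j=0): S=50.0295, (K−S)⁺=28.3705, hold=26.9289 ⇒ V=28.3705 exercise | (k=4,j=1): S=73.5608, (K−S)⁺=4.8392, hold=8.7002 ⇒ V=8.7002 continue | (k=4,j=2): S=108.1600, (K−S)⁺=0.0000, hold=0.0000 ⇒ V=0.0000 continue | (k=4,j=3): S=159.0329, (K−S)⁺=0.0000, hold=0.0000 ⇒ V=0.0000 continue | (k=4,j=4): S=233.8339, (K−S)⁺=0.0000, hold=0.0000 ⇒ V=0.0000 continue  boundary S*=50.0295
step 3: (k=3,j=0): S=60.6647, (K−S)⁺=17.7353, hold=18.1896 ⇒ V=18.1896 continue | (k=3,j=1): S=89.1983, (K−S)⁺=0.0000, hold=4.2679 ⇒ V=4.2679 continue | (k=3,j=2): S=131.1526, (K−S)⁺=0.0000, hold=0.0000 ⇒ V=0.0000 continue | (k=3,j=3): S=192.8401, (K−S)⁺=0.0000, hold=0.0000 ⇒ V=0.0000 continue  boundary S*=-
step 2: (k=2,j=0): S=73.5608, (K−S)⁺=4.8392, hold=11.0188 ⇒ V=11.0188 continue | (k=2,j=1): S=108.1600, (K−S)⁺=0.0000, hold=2.0936 ⇒ V=2.0936 continue | (k=2,j=2): S=159.0329, (K−S)⁺=0.0000, hold=0.0000 ⇒ V=0.0000 continue  boundary S*=-
step 1: (k=1,j=0): S=89.1983, (K−S)⁺=0.0000, hold=6.4334 ⇒ V=6.4334 continue | (k=1,j=1): S=131.1526, (K−S)⁺=0.0000, hold=1.0271 ⇒ V=1.0271 continue  boundary S*=-
step 0: (k=0,j=0): S=108.1600, (K−S)⁺=0.0000, hold=3.6603 ⇒ V=3.6603 continue  boundary S*=-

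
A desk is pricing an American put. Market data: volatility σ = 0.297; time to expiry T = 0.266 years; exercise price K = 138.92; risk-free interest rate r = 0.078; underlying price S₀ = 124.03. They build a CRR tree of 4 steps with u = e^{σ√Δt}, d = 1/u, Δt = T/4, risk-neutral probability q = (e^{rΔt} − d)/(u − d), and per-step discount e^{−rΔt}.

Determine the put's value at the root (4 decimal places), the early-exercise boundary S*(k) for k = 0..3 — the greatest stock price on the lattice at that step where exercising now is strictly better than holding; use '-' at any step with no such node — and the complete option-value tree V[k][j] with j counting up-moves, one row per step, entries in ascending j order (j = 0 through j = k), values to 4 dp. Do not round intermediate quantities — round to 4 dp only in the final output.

Δt=0.06650, u=1.07960, d=0.92627, q=0.51478, disc=e^(-rΔt)=0.99483
k=4 terminal: V=max(K-S,0) → 47.6185 32.5051 14.8900 0.0000 0.0000
k=3: j=0 S=98.5689 intr=40.3511 cont=39.6324 V=40.3511[EX]; j=1 S=114.8853 intr=24.0347 cont=23.3160 V=24.0347[EX]; j=2 S=133.9026 intr=5.0174 cont=7.1876 V=7.1876[hold]; j=3 S=156.0679 intr=0.0000 cont=0.0000 V=0.0000[hold]  S*(3)=114.8853
k=2: j=0 S=106.4149 intr=32.5051 cont=31.7864 V=32.5051[EX]; j=1 S=124.0300 intr=14.8900 cont=15.2827 V=15.2827[hold]; j=2 S=144.5610 intr=0.0000 cont=3.4695 V=3.4695[hold]  S*(2)=106.4149
k=1: j=0 S=114.8853 intr=24.0347 cont=23.5171 V=24.0347[EX]; j=1 S=133.9026 intr=5.0174 cont=9.1539 V=9.1539[hold]  S*(1)=114.8853
k=0: j=0 S=124.0300 intr=14.8900 cont=16.2896 V=16.2896[hold]  S*(0)=-

price = 16.2896
boundary = - 114.8853 106.4149 114.8853
tree:
16.2896
24.0347 9.1539
32.5051 15.2827 3.4695
40.3511 24.0347 7.1876 0.0000
47.6185 32.5051 14.8900 0.0000 0.0000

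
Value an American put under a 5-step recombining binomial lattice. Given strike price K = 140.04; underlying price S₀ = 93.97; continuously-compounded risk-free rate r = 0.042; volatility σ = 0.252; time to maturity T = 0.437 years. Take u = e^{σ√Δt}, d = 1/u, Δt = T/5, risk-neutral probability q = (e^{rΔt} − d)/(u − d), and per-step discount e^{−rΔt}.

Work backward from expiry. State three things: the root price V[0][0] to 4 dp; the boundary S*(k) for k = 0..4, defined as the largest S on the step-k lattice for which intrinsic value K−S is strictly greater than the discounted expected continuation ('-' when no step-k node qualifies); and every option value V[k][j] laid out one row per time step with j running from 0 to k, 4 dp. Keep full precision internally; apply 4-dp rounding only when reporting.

Δt=0.08740  u=1.07735  d=0.92821  q=0.50604  discount=0.99634
step 5 (expiry): payoffs max(K−S,0) = 75.2938 64.8908 52.8163 38.8019 22.5356 3.6558
step 4: (k=4,j=0): S=69.7541, (K−S)⁺=70.2859, hold=69.7728 ⇒ V=70.2859 exercise | (k=4,j=1): S=80.9617, (K−S)⁺=59.0783, hold=58.5652 ⇒ V=59.0783 exercise | (k=4,j=2): S=93.9700, (K−S)⁺=46.0700, hold=45.5569 ⇒ V=46.0700 exercise | (k=4,j=3): S=109.0684, (K−S)⁺=30.9716, hold=30.4584 ⇒ V=30.9716 exercise | (k=4,j=4): S=126.5928, (K−S)⁺=13.4472, hold=12.9341 ⇒ V=13.4472 exercise  boundary S*=126.5928
step 3: (k=3,j=0): S=75.1492, (K−S)⁺=64.8908, hold=64.3777 ⇒ V=64.8908 exercise | (k=3,j=1): S=87.2237, (K−S)⁺=52.8163, hold=52.3032 ⇒ V=52.8163 exercise | (k=3,j=2): S=101.2381, (K−S)⁺=38.8019, hold=38.2887 ⇒ V=38.8019 exercise | (k=3,j=3): S=117.5044, (K−S)⁺=22.5356, hold=22.0225 ⇒ V=22.5356 exercise  boundary S*=117.5044
step 2: (k=2,j=0): S=80.9617, (K−S)⁺=59.0783, hold=58.5652 ⇒ V=59.0783 exercise | (k=2,j=1): S=93.9700, (K−S)⁺=46.0700, hold=45.5569 ⇒ V=46.0700 exercise | (k=2,j=2): S=109.0684, (K−S)⁺=30.9716, hold=30.4584 ⇒ V=30.9716 exercise  boundary S*=109.0684
step 1: (k=1,j=0): S=87.2237, (K−S)⁺=52.8163, hold=52.3032 ⇒ V=52.8163 exercise | (k=1,j=1): S=101.2381, (K−S)⁺=38.8019, hold=38.2887 ⇒ V=38.8019 exercise  boundary S*=101.2381
step 0: (k=0,j=0): S=93.9700, (K−S)⁺=46.0700, hold=45.5569 ⇒ V=46.0700 exercise  boundary S*=93.9700

price = 46.0700
boundary = 93.9700 101.2381 109.0684 117.5044 126.5928
tree:
46.0700
52.8163 38.8019
59.0783 46.0700 30.9716
64.8908 52.8163 38.8019 22.5356
70.2859 59.0783 46.0700 30.9716 13.4472
75.2938 64.8908 52.8163 38.8019 22.5356 3.6558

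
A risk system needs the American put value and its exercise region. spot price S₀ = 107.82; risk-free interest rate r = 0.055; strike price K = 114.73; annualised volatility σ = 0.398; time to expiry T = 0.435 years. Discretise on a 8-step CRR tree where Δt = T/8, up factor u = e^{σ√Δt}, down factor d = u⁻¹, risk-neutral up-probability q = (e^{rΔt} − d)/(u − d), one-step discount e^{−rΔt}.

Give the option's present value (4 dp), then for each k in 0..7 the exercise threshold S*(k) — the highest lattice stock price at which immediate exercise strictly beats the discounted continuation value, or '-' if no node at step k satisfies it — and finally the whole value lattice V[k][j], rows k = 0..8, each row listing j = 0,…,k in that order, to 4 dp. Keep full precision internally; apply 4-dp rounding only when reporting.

Δt=0.05437  u=1.09725  d=0.91137  q=0.49293  discount=0.99701
step 8 (expiry): payoffs max(K−S,0) = 63.4139 52.9476 40.3465 25.1754 6.9100 0.0000 0.0000 0.0000 0.0000
step 7: (k=7,j=0): S=56.3066, (K−S)⁺=58.4234, hold=58.0808 ⇒ V=58.4234 exercise | (k=7,j=1): S=67.7908, (K−S)⁺=46.9392, hold=46.5966 ⇒ V=46.9392 exercise | (k=7,j=2): S=81.6173, (K−S)⁺=33.1127, hold=32.7701 ⇒ V=33.1127 exercise | (k=7,j=3): S=98.2638, (K−S)⁺=16.4662, hold=16.1236 ⇒ V=16.4662 exercise | (k=7,j=4): S=118.3055, (K−S)⁺=0.0000, hold=3.4934 ⇒ V=3.4934 continue | (k=7,j=5): S=142.4350, (K−S)⁺=0.0000, hold=0.0000 ⇒ V=0.0000 continue | (k=7,j=6): S=171.4858, (K−S)⁺=0.0000, hold=0.0000 ⇒ V=0.0000 continue | (k=7,j=7): S=206.4617, (K−S)⁺=0.0000, hold=0.0000 ⇒ V=0.0000 continue  boundary S*=98.2638
step 6: (k=6,j=0): S=61.7824, (K−S)⁺=52.9476, hold=52.6050 ⇒ V=52.9476 exercise | (k=6,j=1): S=74.3835, (K−S)⁺=40.3465, hold=40.0039 ⇒ V=40.3465 exercise | (k=6,j=2): S=89.5546, (K−S)⁺=25.1754, hold=24.8328 ⇒ V=25.1754 exercise | (k=6,j=3): S=107.8200, (K−S)⁺=6.9100, hold=10.0415 ⇒ V=10.0415 continue | (k=6,j=4): S=129.8108, (K−S)⁺=0.0000, hold=1.7661 ⇒ V=1.7661 continue | (k=6,j=5): S=156.2868, (K−S)⁺=0.0000, hold=0.0000 ⇒ V=0.0000 continue | (k=6,j=6): S=188.1628, (K−S)⁺=0.0000, hold=0.0000 ⇒ V=0.0000 continue  boundary S*=89.5546
step 5: (k=5,j=0): S=67.7908, (K−S)⁺=46.9392, hold=46.5966 ⇒ V=46.9392 exercise | (k=5,j=1): S=81.6173, (K−S)⁺=33.1127, hold=32.7701 ⇒ V=33.1127 exercise | (k=5,j=2): S=98.2638, (K−S)⁺=16.4662, hold=17.6626 ⇒ V=17.6626 continue | (k=5,j=3): S=118.3055, (K−S)⁺=0.0000, hold=5.9445 ⇒ V=5.9445 continue | (k=5,j=4): S=142.4350, (K−S)⁺=0.0000, hold=0.8929 ⇒ V=0.8929 continue | (k=5,j=5): S=171.4858, (K−S)⁺=0.0000, hold=0.0000 ⇒ V=0.0000 continue  boundary S*=81.6173
step 4: (k=4,j=0): S=74.3835, (K−S)⁺=40.3465, hold=40.0039 ⇒ V=40.3465 exercise | (k=4,j=1): S=89.5546, (K−S)⁺=25.1754, hold=25.4208 ⇒ V=25.4208 continue | (k=4,j=2): S=107.8200, (K−S)⁺=6.9100, hold=11.8509 ⇒ V=11.8509 continue | (k=4,j=3): S=129.8108, (K−S)⁺=0.0000, hold=3.4441 ⇒ V=3.4441 continue | (k=4,j=4): S=156.2868, (K−S)⁺=0.0000, hold=0.4514 ⇒ V=0.4514 continue  boundary S*=74.3835
step 3: (k=3,j=0): S=81.6173, (K−S)⁺=33.1127, hold=32.8907 ⇒ V=33.1127 exercise | (k=3,j=1): S=98.2638, (K−S)⁺=16.4662, hold=18.6759 ⇒ V=18.6759 continue | (k=3,j=2): S=118.3055, (K−S)⁺=0.0000, hold=7.6840 ⇒ V=7.6840 continue | (k=3,j=3): S=142.4350, (K−S)⁺=0.0000, hold=1.9630 ⇒ V=1.9630 continue  boundary S*=81.6173
step 2: (k=2,j=0): S=89.5546, (K−S)⁺=25.1754, hold=25.9188 ⇒ V=25.9188 continue | (k=2,j=1): S=107.8200, (K−S)⁺=6.9100, hold=13.2181 ⇒ V=13.2181 continue | (k=2,j=2): S=129.8108, (K−S)⁺=0.0000, hold=4.8494 ⇒ V=4.8494 continue  boundary S*=-
step 1: (k=1,j=0): S=98.2638, (K−S)⁺=16.4662, hold=19.5995 ⇒ V=19.5995 continue | (k=1,j=1): S=118.3055, (K−S)⁺=0.0000, hold=9.0658 ⇒ V=9.0658 continue  boundary S*=-
step 0: (k=0,j=0): S=107.8200, (K−S)⁺=6.9100, hold=14.3641 ⇒ V=14.3641 continue  boundary S*=-

price = 14.3641
boundary = - - - 81.6173 74.3835 81.6173 89.5546 98.2638
tree:
14.3641
19.5995 9.0658
25.9188 13.2181 4.8494
33.1127 18.6759 7.6840 1.9630
40.3465 25.4208 11.8509 3.4441 0.4514
46.9392 33.1127 17.6626 5.9445 0.8929 0.0000
52.9476 40.3465 25.1754 10.0415 1.7661 0.0000 0.0000
58.4234 46.9392 33.1127 16.4662 3.4934 0.0000 0.0000 0.0000
63.4139 52.9476 40.3465 25.1754 6.9100 0.0000 0.0000 0.0000 0.0000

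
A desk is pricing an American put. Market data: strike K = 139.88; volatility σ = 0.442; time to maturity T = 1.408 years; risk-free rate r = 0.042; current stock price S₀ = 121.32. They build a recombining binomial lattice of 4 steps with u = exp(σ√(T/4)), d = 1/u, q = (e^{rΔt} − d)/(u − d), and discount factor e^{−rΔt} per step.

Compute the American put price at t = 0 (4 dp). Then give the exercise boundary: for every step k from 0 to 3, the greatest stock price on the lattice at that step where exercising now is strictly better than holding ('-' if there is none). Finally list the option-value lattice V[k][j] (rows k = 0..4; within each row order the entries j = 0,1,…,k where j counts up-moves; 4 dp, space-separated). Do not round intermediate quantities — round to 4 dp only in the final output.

price = 34.2025
boundary = - - 71.8053 93.3350
tree:
34.2025
49.3054 17.7784
68.0747 29.1130 5.1983
84.6381 46.5450 9.8225 0.0000
97.3808 68.0747 18.5600 0.0000 0.0000

Δt=0.35200, u=1.29983, d=0.76933, q=0.46289, disc=e^(-rΔt)=0.98532
k=4 terminal: V=max(K-S,0) → 97.3808 68.0747 18.5600 0.0000 0.0000
k=3: j=0 S=55.2419 intr=84.6381 cont=82.5853 V=84.6381[EX]; j=1 S=93.3350 intr=46.5450 cont=44.4923 V=46.5450[EX]; j=2 S=157.6959 intr=0.0000 cont=9.8225 V=9.8225[hold]; j=3 S=266.4381 intr=0.0000 cont=0.0000 V=0.0000[hold]  S*(3)=93.3350
k=2: j=0 S=71.8053 intr=68.0747 cont=66.0219 V=68.0747[EX]; j=1 S=121.3200 intr=18.5600 cont=29.1130 V=29.1130[hold]; j=2 S=204.9785 intr=0.0000 cont=5.1983 V=5.1983[hold]  S*(2)=71.8053
k=1: j=0 S=93.3350 intr=46.5450 cont=49.3054 V=49.3054[hold]; j=1 S=157.6959 intr=0.0000 cont=17.7784 V=17.7784[hold]  S*(1)=-
k=0: j=0 S=121.3200 intr=18.5600 cont=34.2025 V=34.2025[hold]  S*(0)=-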